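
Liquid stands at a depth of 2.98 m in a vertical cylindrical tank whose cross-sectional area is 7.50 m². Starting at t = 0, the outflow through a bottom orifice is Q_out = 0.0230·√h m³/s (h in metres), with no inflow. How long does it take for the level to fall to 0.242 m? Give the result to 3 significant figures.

Volume balance on the tank: A dh/dt = −0.0230 √h.
This is separable: 2 d(√h)/dt = −0.0230/A, so √h = √h₀ − (0.0230/(2A)) t.
t = 2A(√h₀ − √h)/0.0230 = 2·7.50·(√2.98 − √0.242)/0.0230
  = 15.000 × (1.7263 − 0.49193) / 0.0230 = 805.00 s.

805 s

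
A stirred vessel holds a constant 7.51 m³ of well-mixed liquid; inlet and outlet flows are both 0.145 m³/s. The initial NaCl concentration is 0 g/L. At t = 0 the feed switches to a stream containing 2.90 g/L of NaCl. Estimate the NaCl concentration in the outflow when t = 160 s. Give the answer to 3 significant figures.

2.77 g/L

Unsteady species balance (constant V, well mixed): V dC/dt = Q(C_in − C).
Rewrite as dC/dt + C/τ = C_in/τ, τ = V/Q = 51.793 s.
This is linear first-order; C(t) = C_in + (C₀ − C_in) e^(−t/τ).
C(160) = 2.90 + (0 − 2.90)·e^(−160/51.793) = 2.90 + (-2.9000)·0.045538 = 2.7679 g/L.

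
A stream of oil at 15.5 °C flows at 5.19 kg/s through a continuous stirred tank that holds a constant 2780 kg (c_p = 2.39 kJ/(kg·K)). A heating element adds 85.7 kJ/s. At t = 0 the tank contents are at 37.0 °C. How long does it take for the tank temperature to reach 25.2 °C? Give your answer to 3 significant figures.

886 s

Energy balance: M c_p dT/dt = ṁ c_p (T_in − T) + 85.7.
τ = M/ṁ = 535.65 s; T_ss = T_in + Q̇/(ṁ c_p) = 22.409 °C.
T(t) = T_ss + (T₀ − T_ss) e^(−t/τ). Set T = 25.2:
e^(−t/τ) = (25.2 − 22.409)/(37.0 − 22.409) = 0.19128
t = −535.65 · ln(0.19128) = 885.96 s.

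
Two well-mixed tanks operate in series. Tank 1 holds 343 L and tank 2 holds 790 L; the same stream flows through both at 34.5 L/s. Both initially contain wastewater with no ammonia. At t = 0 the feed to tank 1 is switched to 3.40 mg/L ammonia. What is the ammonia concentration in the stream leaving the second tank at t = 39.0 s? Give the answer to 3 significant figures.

2.36 mg/L

Time constants: τᵢ = Vᵢ/Q for each well-mixed tank.
τ₁ = 343/34.5 = 9.9420 s; τ₂ = 790/34.5 = 22.899 s.
Solving the cascade with C₁(0)=C₂(0)=0 gives C₂(t) = C_in[1 − (τ₁ e^(−t/τ₁) − τ₂ e^(−t/τ₂))/(τ₁ − τ₂)].
At t = 39.0: e^(−t/τ₁) = 0.019787, e^(−t/τ₂) = 0.18211.
C₂ = 3.40·[1 − (9.9420·0.019787 − 22.899·0.18211)/(-12.957)] = 3.40·0.69334 = 2.3574 mg/L.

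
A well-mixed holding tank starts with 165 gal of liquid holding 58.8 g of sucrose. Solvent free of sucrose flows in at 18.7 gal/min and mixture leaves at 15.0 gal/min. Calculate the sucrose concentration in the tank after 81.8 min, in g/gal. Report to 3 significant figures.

Let m(t) be the amount of sucrose. Volume: V(t) = V₀ + (Q_in − Q_out) t = 165 + 3.7000 t; V(81.8) = 467.66 gal.
No sucrose enters, so dm/dt = −Q_out · (m/V).
Separate: dm/m = −Q_out dt/V(t) ⇒ ln(m/m₀) = −(Q_out/(Q_in−Q_out)) ln(V/V₀).
m = m₀ (V₀/V)^(Q_out/(Q_in−Q_out)) = 58.8 × (165/467.66)^(4.0541) = 0.86126 g.
C = m/V = 0.86126/467.66 = 0.0018416 g/gal.

0.00184 g/gal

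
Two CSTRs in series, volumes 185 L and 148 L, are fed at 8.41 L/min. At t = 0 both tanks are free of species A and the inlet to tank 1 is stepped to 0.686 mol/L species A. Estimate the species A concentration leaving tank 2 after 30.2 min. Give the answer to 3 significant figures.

Each tank obeys Vᵢ dCᵢ/dt = Q(Cᵢ₋₁ − Cᵢ), so τᵢ = Vᵢ/Q.
τ₁ = 185/8.41 = 21.998 min; τ₂ = 148/8.41 = 17.598 min.
Tank 1: C₁ = C_in(1 − e^(−t/τ₁)). Tank 2 (τ₁ ≠ τ₂): C₂ = C_in[1 − (τ₁ e^(−t/τ₁) − τ₂ e^(−t/τ₂))/(τ₁ − τ₂)].
At t = 30.2: e^(−t/τ₁) = 0.25338, e^(−t/τ₂) = 0.17977.
C₂ = 0.686·[1 − (21.998·0.25338 − 17.598·0.17977)/(4.3995)] = 0.686·0.45218 = 0.31020 mol/L.

0.310 mol/L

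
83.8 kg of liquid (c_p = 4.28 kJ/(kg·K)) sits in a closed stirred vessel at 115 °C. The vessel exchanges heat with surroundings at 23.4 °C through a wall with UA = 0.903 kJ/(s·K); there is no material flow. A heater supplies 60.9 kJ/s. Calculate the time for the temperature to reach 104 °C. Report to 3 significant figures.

Lumped-capacitance energy balance: M c_p dT/dt = UA(T_amb − T) + Q̇.
τ = M c_p/UA = 397.19 s; T_ss = T_amb + Q̇/UA = 23.4 + 60.9/0.903 = 90.842 °C.
T(t) = T_ss + (T₀ − T_ss)e^(−t/τ); set T = 104:
t = −τ ln[(T − T_ss)/(T₀ − T_ss)] = −397.19 · ln(0.54467) = 241.33 s.

241 s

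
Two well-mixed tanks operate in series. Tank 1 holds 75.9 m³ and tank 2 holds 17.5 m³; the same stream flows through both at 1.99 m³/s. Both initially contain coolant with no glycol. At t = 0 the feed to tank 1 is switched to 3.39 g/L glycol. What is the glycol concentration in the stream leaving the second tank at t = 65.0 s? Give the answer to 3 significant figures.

Species balance on tank i: dCᵢ/dt = (Cᵢ₋₁ − Cᵢ)/τᵢ with τᵢ = Vᵢ/Q.
τ₁ = 75.9/1.99 = 38.141 s; τ₂ = 17.5/1.99 = 8.7940 s.
Tank 1: C₁ = C_in(1 − e^(−t/τ₁)). Tank 2 (τ₁ ≠ τ₂): C₂ = C_in[1 − (τ₁ e^(−t/τ₁) − τ₂ e^(−t/τ₂))/(τ₁ − τ₂)].
At t = 65.0: e^(−t/τ₁) = 0.18191, e^(−t/τ₂) = 0.00061651.
C₂ = 3.39·[1 − (38.141·0.18191 − 8.7940·0.00061651)/(29.347)] = 3.39·0.76376 = 2.5891 g/L.

2.59 g/L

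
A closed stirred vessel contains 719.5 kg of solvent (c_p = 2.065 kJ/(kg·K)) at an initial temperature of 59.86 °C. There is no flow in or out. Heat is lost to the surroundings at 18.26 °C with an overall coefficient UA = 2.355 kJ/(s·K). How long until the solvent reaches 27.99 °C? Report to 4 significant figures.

916.6 s

Energy balance: M c_p dT/dt = −UA(T − T_amb).
τ = M c_p/UA = 630.899 s; T_ss = T_amb = 18.2600 °C.
T(t) = T_ss + (T₀ − T_ss)e^(−t/τ); set T = 27.99:
t = −τ ln[(T − T_ss)/(T₀ − T_ss)] = −630.899 · ln(0.233894) = 916.625 s.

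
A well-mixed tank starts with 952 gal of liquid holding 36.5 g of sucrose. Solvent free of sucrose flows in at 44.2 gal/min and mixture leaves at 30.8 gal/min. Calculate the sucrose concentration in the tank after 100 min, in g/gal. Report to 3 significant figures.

Let m(t) be the amount of sucrose. Volume: V(t) = V₀ + (Q_in − Q_out) t = 952 + 13.400 t; V(100) = 2292.0 gal.
Species balance (pure solvent in): dm/dt = −Q_out · m/V(t).
Separate: dm/m = −Q_out dt/V(t) ⇒ ln(m/m₀) = −(Q_out/(Q_in−Q_out)) ln(V/V₀).
m = m₀ (V₀/V)^(Q_out/(Q_in−Q_out)) = 36.5 × (952/2292.0)^(2.2985) = 4.8443 g.
C = m/V = 4.8443/2292.0 = 0.0021136 g/gal.

0.00211 g/gal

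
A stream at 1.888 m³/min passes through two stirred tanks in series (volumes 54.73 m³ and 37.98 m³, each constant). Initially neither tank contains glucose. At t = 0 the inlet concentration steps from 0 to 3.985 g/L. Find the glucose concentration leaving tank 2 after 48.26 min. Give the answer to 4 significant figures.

Species balance on tank i: dCᵢ/dt = (Cᵢ₋₁ − Cᵢ)/τᵢ with τᵢ = Vᵢ/Q.
τ₁ = 54.73/1.888 = 28.9883 min; τ₂ = 37.98/1.888 = 20.1165 min.
Solving the cascade with C₁(0)=C₂(0)=0 gives C₂(t) = C_in[1 − (τ₁ e^(−t/τ₁) − τ₂ e^(−t/τ₂))/(τ₁ − τ₂)].
At t = 48.26: e^(−t/τ₁) = 0.189227, e^(−t/τ₂) = 0.0908067.
C₂ = 3.985·[1 − (28.9883·0.189227 − 20.1165·0.0908067)/(8.87182)] = 3.985·0.587608 = 2.34162 g/L.

2.342 g/L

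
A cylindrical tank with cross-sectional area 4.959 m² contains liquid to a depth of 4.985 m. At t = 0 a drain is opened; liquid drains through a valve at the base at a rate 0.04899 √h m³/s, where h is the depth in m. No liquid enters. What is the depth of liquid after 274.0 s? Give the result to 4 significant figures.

With no inflow, A dh/dt = −0.04899 √h.
This is separable: 2 d(√h)/dt = −0.04899/A, so √h = √h₀ − (0.04899/(2A)) t.
√h = √4.985 − 0.04899·274.0/(2·4.959) = 2.23271 − 1.35342 = 0.879287.
h = 0.879287² = 0.773146 m.

0.7731 m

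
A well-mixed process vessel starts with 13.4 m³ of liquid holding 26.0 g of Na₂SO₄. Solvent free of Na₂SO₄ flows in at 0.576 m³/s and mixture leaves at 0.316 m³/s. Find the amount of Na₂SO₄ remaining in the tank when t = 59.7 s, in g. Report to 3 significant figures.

Let m(t) be the amount of Na₂SO₄. Volume: V(t) = V₀ + (Q_in − Q_out) t = 13.4 + 0.26000 t; V(59.7) = 28.922 m³.
Solute balance: dm/dt = 0 − Q_out C = −Q_out m/V(t).
dm/m = −Q_out dt/(V₀ + 0.26000 t); integrating gives ln(m/m₀) = −(Q_out/(Q_in−Q_out)) ln(V/V₀).
m = m₀ (V₀/V)^(Q_out/(Q_in−Q_out)) = 26.0 × (13.4/28.922)^(1.2154) = 10.207 g.

10.2 g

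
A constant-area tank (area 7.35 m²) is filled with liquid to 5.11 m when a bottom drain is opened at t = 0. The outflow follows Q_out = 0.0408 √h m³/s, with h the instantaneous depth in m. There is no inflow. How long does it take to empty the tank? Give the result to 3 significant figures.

A dh/dt = −Q_out = −0.0408 √h.
∫ h^(−1/2) dh = −(0.0408/A) ∫ dt, giving 2√h = 2√h₀ − (0.0408/A) t.
Set h = 0: 2√h₀ = (0.0408/A) t_empty ⇒ t_empty = 2A√h₀/0.0408.
t_empty = 2·7.35·√5.11/0.0408 = 14.700·2.2605/0.0408 = 814.46 s.

814 s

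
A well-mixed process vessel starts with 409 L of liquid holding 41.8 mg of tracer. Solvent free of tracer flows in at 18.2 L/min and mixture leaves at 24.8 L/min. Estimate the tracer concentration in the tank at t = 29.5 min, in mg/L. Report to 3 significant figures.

Let m(t) be the amount of tracer. Volume: V(t) = V₀ + (Q_in − Q_out) t = 409 − 6.6000 t; V(29.5) = 214.30 L.
Species balance (pure solvent in): dm/dt = −Q_out · m/V(t).
dm/m = −Q_out dt/(V₀ − 6.6000 t); integrating gives ln(m/m₀) = −(Q_out/(Q_in−Q_out)) ln(V/V₀).
m = m₀ (V₀/V)^(Q_out/(Q_in−Q_out)) = 41.8 × (409/214.30)^(-3.7576) = 3.6849 mg.
C = m/V = 3.6849/214.30 = 0.017195 mg/L.

0.0172 mg/L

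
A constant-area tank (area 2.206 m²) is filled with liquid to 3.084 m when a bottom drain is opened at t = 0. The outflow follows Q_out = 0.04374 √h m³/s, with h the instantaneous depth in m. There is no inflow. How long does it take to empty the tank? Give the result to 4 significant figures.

A dh/dt = −Q_out = −0.04374 √h.
∫ h^(−1/2) dh = −(0.04374/A) ∫ dt, giving 2√h = 2√h₀ − (0.04374/A) t.
Set h = 0: 2√h₀ = (0.04374/A) t_empty ⇒ t_empty = 2A√h₀/0.04374.
t_empty = 2·2.206·√3.084/0.04374 = 4.41200·1.75613/0.04374 = 177.139 s.

177.1 s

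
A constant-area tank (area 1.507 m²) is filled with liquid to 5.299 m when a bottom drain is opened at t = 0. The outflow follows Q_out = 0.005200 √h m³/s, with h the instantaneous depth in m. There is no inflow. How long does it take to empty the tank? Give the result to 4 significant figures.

1334 s

With no inflow, A dh/dt = −0.005200 √h.
Separate and integrate: 2(√h − √h₀) = −(0.005200/A) t.
Set h = 0: 2√h₀ = (0.005200/A) t_empty ⇒ t_empty = 2A√h₀/0.005200.
t_empty = 2·1.507·√5.299/0.005200 = 3.01400·2.30196/0.005200 = 1334.25 s.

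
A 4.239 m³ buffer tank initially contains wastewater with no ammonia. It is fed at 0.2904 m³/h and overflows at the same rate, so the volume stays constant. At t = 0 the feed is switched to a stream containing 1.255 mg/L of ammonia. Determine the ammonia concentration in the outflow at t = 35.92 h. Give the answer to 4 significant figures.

Transient balance on the dissolved component: V dC/dt = Q(C_in − C).
So dC/dt = (C_in − C)/τ with τ = V/Q = 4.239/0.2904 = 14.5971 h.
C approaches C_in exponentially: C(t) = C_in + (C₀ − C_in) e^(−t/τ).
C(35.92) = 1.255 + (0 − 1.255)·e^(−35.92/14.5971) = 1.255 + (-1.25500)·0.0853699 = 1.14786 mg/L.

1.148 mg/L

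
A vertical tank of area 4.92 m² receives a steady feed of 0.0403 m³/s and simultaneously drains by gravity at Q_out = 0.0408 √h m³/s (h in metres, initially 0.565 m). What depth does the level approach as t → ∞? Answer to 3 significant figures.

Level balance: A dh/dt = 0.0403 − 0.0408 √h. Setting dh/dt = 0:
Q_in = 0.0408 √h_ss ⇒ √h_ss = 0.0403/0.0408 = 0.98775.
h_ss = 0.98775² = 0.97564 m. (Since h₀ = 0.565 m < h_ss, the level will rise toward this value.)

0.976 m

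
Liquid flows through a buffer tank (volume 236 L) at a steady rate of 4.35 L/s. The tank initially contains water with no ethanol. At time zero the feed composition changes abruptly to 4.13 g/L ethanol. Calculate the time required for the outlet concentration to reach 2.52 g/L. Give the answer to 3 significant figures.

51.1 s

Species balance: V dC/dt = Q(C_in − C) ⇒ τ = V/Q = 54.253 s.
C(t) = C_in + (C₀ − C_in) e^(−t/τ). Set C = 2.52 and solve for t:
e^(−t/τ) = (C − C_in)/(C₀ − C_in) = (2.52 − 4.13)/(0 − 4.13) = 0.38983
t = −τ ln(…) = 54.253 × 0.94204 = 51.109 s.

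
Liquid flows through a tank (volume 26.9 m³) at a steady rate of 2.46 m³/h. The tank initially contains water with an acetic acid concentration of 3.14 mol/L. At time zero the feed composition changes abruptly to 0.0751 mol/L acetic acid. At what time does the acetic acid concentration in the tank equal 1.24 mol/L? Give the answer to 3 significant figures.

Mass balance on the solute (V constant): V dC/dt = Q(C_in − C), so τ = V/Q = 10.935 h.
C(t) = C_in + (C₀ − C_in) e^(−t/τ). Set C = 1.24 and solve for t:
e^(−t/τ) = (C − C_in)/(C₀ − C_in) = (1.24 − 0.0751)/(3.14 − 0.0751) = 0.38008
t = −τ ln(…) = 10.935 × 0.96738 = 10.578 h.

10.6 h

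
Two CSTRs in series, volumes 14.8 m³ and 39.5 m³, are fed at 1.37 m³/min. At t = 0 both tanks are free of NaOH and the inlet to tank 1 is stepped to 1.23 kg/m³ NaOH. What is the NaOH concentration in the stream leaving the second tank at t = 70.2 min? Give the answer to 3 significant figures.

Each tank obeys Vᵢ dCᵢ/dt = Q(Cᵢ₋₁ − Cᵢ), so τᵢ = Vᵢ/Q.
τ₁ = 14.8/1.37 = 10.803 min; τ₂ = 39.5/1.37 = 28.832 min.
Tank 1: C₁ = C_in(1 − e^(−t/τ₁)). Tank 2 (τ₁ ≠ τ₂): C₂ = C_in[1 − (τ₁ e^(−t/τ₁) − τ₂ e^(−t/τ₂))/(τ₁ − τ₂)].
At t = 70.2: e^(−t/τ₁) = 0.0015061, e^(−t/τ₂) = 0.087617.
C₂ = 1.23·[1 − (10.803·0.0015061 − 28.832·0.087617)/(-18.029)] = 1.23·0.86079 = 1.0588 kg/m³.

1.06 kg/m³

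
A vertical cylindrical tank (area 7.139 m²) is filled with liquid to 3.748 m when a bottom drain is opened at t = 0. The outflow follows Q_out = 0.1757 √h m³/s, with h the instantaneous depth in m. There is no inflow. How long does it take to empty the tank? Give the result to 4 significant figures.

Unsteady balance on liquid volume: A dh/dt = −0.1757 √h.
This is separable: 2 d(√h)/dt = −0.1757/A, so √h = √h₀ − (0.1757/(2A)) t.
Tank is empty when √h = 0: t_empty = 2A√h₀/0.1757.
t_empty = 2·7.139·√3.748/0.1757 = 14.2780·1.93598/0.1757 = 157.324 s.

157.3 s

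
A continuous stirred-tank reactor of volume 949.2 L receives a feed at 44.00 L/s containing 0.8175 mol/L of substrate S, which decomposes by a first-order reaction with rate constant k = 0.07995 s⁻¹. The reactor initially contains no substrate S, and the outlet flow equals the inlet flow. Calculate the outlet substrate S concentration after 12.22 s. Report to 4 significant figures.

0.2359 mol/L

V dC/dt = Q(C_in − C) − k V C.
This is linear with rate a = Q/V + k = 0.126305 s⁻¹.
C_ss = Q C_in/(Q + kV) = 0.300029 mol/L; C(t) = C_ss + (C₀ − C_ss) e^(−a t).
C(12.22) = 0.300029 + (-0.300029)·e^(−0.126305·12.22) = 0.300029 + (-0.300029)·0.213644 = 0.235929 mol/L.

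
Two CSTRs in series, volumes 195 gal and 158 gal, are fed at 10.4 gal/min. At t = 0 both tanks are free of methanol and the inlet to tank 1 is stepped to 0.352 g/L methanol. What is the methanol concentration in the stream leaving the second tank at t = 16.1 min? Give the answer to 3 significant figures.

Each tank obeys Vᵢ dCᵢ/dt = Q(Cᵢ₋₁ − Cᵢ), so τᵢ = Vᵢ/Q.
τ₁ = 195/10.4 = 18.750 min; τ₂ = 158/10.4 = 15.192 min.
Solving the cascade with C₁(0)=C₂(0)=0 gives C₂(t) = C_in[1 − (τ₁ e^(−t/τ₁) − τ₂ e^(−t/τ₂))/(τ₁ − τ₂)].
At t = 16.1: e^(−t/τ₁) = 0.42373, e^(−t/τ₂) = 0.34654.
C₂ = 0.352·[1 − (18.750·0.42373 − 15.192·0.34654)/(3.5577)] = 0.352·0.24668 = 0.086832 g/L.

0.0868 g/L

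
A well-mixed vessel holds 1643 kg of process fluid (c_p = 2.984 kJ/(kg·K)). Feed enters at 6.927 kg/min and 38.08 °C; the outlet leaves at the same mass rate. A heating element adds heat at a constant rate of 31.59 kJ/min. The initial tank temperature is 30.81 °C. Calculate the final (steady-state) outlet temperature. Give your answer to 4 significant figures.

Heat balance on the well-mixed liquid: M c_p dT/dt = ṁ c_p (T_in − T) + 31.59.
At steady state dT/dt = 0 ⇒ T_ss = T_in + Q̇/(ṁ c_p) = 38.08 + 31.59/(6.927·2.984) = 39.6083 °C.

39.61 °C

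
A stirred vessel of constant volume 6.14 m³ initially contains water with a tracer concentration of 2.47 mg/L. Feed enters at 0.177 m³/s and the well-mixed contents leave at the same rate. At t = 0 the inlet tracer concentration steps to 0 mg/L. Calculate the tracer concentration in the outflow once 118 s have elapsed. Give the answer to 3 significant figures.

0.0823 mg/L

Accumulation = in − out for the solute gives V dC/dt = Q(C_in − C).
Rewrite as dC/dt + C/τ = C_in/τ, τ = V/Q = 34.689 s.
Integrating: C(t) = C_in + (C₀ − C_in) e^(−t/τ).
C(118) = 0 + (2.47 − 0)·e^(−118/34.689) = 0 + (2.4700)·0.033319 = 0.082298 mg/L.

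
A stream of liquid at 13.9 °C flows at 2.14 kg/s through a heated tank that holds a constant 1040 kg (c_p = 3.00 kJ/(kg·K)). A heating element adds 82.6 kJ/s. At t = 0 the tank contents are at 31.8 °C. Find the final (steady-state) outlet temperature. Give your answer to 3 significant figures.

26.8 °C

M c_p dT/dt = ṁ c_p (T_in − T) + Q̇.
At steady state dT/dt = 0 ⇒ T_ss = T_in + Q̇/(ṁ c_p) = 13.9 + 82.6/(2.14·3.00) = 26.766 °C.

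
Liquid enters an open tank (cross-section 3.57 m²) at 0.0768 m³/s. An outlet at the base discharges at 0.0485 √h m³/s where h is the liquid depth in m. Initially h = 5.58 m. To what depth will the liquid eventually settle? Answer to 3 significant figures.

2.51 m

A dh/dt = Q_in − 0.0485 √h. Steady state requires inflow = outflow:
Q_in = 0.0485 √h_ss ⇒ √h_ss = 0.0768/0.0485 = 1.5835.
h_ss = 1.5835² = 2.5075 m. (Since h₀ = 5.58 m > h_ss, the level will fall toward this value.)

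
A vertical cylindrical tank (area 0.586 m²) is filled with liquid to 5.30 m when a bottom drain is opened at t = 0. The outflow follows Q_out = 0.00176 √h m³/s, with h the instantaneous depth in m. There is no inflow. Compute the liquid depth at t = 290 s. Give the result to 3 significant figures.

3.48 m

A dh/dt = −Q_out = −0.00176 √h.
This is separable: 2 d(√h)/dt = −0.00176/A, so √h = √h₀ − (0.00176/(2A)) t.
√h = √5.30 − 0.00176·290/(2·0.586) = 2.3022 − 0.43549 = 1.8667.
h = 1.8667² = 3.4845 m.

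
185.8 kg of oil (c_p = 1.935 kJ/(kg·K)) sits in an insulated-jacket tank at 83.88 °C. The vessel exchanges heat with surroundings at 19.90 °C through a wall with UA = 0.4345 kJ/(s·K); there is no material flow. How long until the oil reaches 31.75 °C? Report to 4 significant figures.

Lumped-capacitance energy balance: M c_p dT/dt = UA(T_amb − T).
τ = M c_p/UA = 827.441 s; T_ss = T_amb = 19.9000 °C.
T(t) = T_ss + (T₀ − T_ss)e^(−t/τ); set T = 31.75:
t = −τ ln[(T − T_ss)/(T₀ − T_ss)] = −827.441 · ln(0.185214) = 1395.27 s.

1395 s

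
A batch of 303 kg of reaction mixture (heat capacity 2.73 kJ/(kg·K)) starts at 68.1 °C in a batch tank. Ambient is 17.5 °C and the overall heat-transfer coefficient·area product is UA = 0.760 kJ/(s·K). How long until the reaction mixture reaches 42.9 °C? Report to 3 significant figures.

Unsteady energy balance on the tank contents: M c_p dT/dt = −UA(T − T_amb).
τ = M c_p/UA = 1088.4 s; T_ss = T_amb = 17.500 °C.
T(t) = T_ss + (T₀ − T_ss)e^(−t/τ); set T = 42.9:
t = −τ ln[(T − T_ss)/(T₀ − T_ss)] = −1088.4 · ln(0.50198) = 750.13 s.

750 s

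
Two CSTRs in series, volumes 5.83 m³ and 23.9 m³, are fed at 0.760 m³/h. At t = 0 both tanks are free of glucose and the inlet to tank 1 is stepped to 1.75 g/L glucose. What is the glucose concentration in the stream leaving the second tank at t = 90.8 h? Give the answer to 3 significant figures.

1.62 g/L

Time constants: τᵢ = Vᵢ/Q for each well-mixed tank.
τ₁ = 5.83/0.760 = 7.6711 h; τ₂ = 23.9/0.760 = 31.447 h.
Tank 1: C₁ = C_in(1 − e^(−t/τ₁)). Tank 2 (τ₁ ≠ τ₂): C₂ = C_in[1 − (τ₁ e^(−t/τ₁) − τ₂ e^(−t/τ₂))/(τ₁ − τ₂)].
At t = 90.8: e^(−t/τ₁) = 7.2341e-06, e^(−t/τ₂) = 0.055723.
C₂ = 1.75·[1 − (7.6711·7.2341e-06 − 31.447·0.055723)/(-23.776)] = 1.75·0.92630 = 1.6210 g/L.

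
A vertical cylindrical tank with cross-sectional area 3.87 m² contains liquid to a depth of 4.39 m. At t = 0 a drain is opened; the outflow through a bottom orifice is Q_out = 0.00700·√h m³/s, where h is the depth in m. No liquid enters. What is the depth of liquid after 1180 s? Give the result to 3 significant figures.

With no inflow, A dh/dt = −0.00700 √h.
This is separable: 2 d(√h)/dt = −0.00700/A, so √h = √h₀ − (0.00700/(2A)) t.
√h = √4.39 − 0.00700·1180/(2·3.87) = 2.0952 − 1.0672 = 1.0280.
h = 1.0280² = 1.0569 m.

1.06 m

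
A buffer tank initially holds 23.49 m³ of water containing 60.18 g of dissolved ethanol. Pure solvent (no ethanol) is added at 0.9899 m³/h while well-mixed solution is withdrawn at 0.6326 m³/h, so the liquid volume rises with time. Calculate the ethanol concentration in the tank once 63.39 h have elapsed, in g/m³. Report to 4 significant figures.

0.3947 g/m³

Let m(t) be the amount of ethanol. Volume: V(t) = V₀ + (Q_in − Q_out) t = 23.49 + 0.357300 t; V(63.39) = 46.1392 m³.
Solute balance: dm/dt = 0 − Q_out C = −Q_out m/V(t).
dm/m = −Q_out dt/(V₀ + 0.357300 t); integrating gives ln(m/m₀) = −(Q_out/(Q_in−Q_out)) ln(V/V₀).
m = m₀ (V₀/V)^(Q_out/(Q_in−Q_out)) = 60.18 × (23.49/46.1392)^(1.77050) = 18.2122 g.
C = m/V = 18.2122/46.1392 = 0.394723 g/m³.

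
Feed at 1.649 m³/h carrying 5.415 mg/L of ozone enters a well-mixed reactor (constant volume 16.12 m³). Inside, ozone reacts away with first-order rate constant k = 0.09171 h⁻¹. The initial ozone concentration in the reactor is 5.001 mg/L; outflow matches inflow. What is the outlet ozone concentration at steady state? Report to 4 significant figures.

2.855 mg/L

Species balance: V dC/dt = Q C_in − Q C − k V C.
At steady state: 0 = Q C_in − (Q + kV) C_ss, so C_ss = Q C_in/(Q + kV).
C_ss = 1.649·5.415/(1.649 + 0.09171·16.12) = 8.92934/3.12737 = 2.85523 mg/L.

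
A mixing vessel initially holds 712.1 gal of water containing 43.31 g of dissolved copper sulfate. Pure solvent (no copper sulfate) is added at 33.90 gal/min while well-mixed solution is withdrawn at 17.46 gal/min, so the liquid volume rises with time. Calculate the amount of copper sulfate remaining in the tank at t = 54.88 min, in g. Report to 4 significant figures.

18.16 g

Let m(t) be the amount of copper sulfate. Volume: V(t) = V₀ + (Q_in − Q_out) t = 712.1 + 16.4400 t; V(54.88) = 1614.33 gal.
Species balance (pure solvent in): dm/dt = −Q_out · m/V(t).
Separate: dm/m = −Q_out dt/V(t) ⇒ ln(m/m₀) = −(Q_out/(Q_in−Q_out)) ln(V/V₀).
m = m₀ (V₀/V)^(Q_out/(Q_in−Q_out)) = 43.31 × (712.1/1614.33)^(1.06204) = 18.1587 g.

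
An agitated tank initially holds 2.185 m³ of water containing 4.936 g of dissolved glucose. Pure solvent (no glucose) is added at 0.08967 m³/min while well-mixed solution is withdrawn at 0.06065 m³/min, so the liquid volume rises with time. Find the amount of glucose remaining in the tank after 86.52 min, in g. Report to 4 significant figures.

Let m(t) be the amount of glucose. Volume: V(t) = V₀ + (Q_in − Q_out) t = 2.185 + 0.0290200 t; V(86.52) = 4.69581 m³.
Species balance (pure solvent in): dm/dt = −Q_out · m/V(t).
dm/m = −Q_out dt/(V₀ + 0.0290200 t); integrating gives ln(m/m₀) = −(Q_out/(Q_in−Q_out)) ln(V/V₀).
m = m₀ (V₀/V)^(Q_out/(Q_in−Q_out)) = 4.936 × (2.185/4.69581)^(2.08994) = 0.997641 g.

0.9976 g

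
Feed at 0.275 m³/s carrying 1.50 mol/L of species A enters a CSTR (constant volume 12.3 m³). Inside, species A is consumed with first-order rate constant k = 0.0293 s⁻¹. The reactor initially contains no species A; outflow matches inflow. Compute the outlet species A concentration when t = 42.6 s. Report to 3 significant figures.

Species balance: V dC/dt = Q C_in − Q C − k V C.
dC/dt = (Q/V) C_in − (Q/V + k) C; effective rate a = Q/V + k = 0.022358 + 0.0293 = 0.051658 s⁻¹.
C_ss = Q C_in/(Q + kV) = 0.64921 mol/L; C(t) = C_ss + (C₀ − C_ss) e^(−a t).
C(42.6) = 0.64921 + (-0.64921)·e^(−0.051658·42.6) = 0.64921 + (-0.64921)·0.11073 = 0.57732 mol/L.

0.577 mol/L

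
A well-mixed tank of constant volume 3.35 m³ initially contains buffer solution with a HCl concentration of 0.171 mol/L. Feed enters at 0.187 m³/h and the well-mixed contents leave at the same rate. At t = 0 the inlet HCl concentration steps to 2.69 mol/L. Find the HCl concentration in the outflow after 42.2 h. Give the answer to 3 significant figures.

2.45 mol/L

Transient balance on the dissolved component: V dC/dt = Q(C_in − C).
So dC/dt = (C_in − C)/τ with τ = V/Q = 3.35/0.187 = 17.914 h.
This is linear first-order; C(t) = C_in + (C₀ − C_in) e^(−t/τ).
C(42.2) = 2.69 + (0.171 − 2.69)·e^(−42.2/17.914) = 2.69 + (-2.5190)·0.094833 = 2.4511 mol/L.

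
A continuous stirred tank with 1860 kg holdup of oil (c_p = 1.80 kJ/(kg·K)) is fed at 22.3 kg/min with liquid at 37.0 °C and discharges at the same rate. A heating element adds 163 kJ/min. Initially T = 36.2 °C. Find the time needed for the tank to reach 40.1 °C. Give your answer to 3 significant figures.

135 min

Heat balance on the well-mixed liquid: M c_p dT/dt = ṁ c_p (T_in − T) + 163.
τ = M/ṁ = 83.408 min; T_ss = T_in + Q̇/(ṁ c_p) = 41.061 °C.
T(t) = T_ss + (T₀ − T_ss) e^(−t/τ). Set T = 40.1:
e^(−t/τ) = (40.1 − 41.061)/(36.2 − 41.061) = 0.19766
t = −83.408 · ln(0.19766) = 135.22 min.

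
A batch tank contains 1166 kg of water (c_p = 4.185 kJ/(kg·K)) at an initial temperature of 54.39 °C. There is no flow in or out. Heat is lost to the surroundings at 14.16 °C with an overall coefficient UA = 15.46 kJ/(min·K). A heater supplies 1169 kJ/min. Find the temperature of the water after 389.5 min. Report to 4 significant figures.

79.47 °C

M c_p dT/dt = −UA(T − T_amb) + Q̇.
dT/dt = (T_ss − T)/τ with T_ss = T_amb + Q̇/UA = 14.16 + 1169/15.46 = 89.7745 °C, τ = M c_p/UA = 1166·4.185/15.46 = 315.635 min.
Integrating: T(t) = T_ss + (T₀ − T_ss) e^(−t/τ).
T(389.5) = 89.7745 + (-35.3845)·0.291119 = 79.4734 °C.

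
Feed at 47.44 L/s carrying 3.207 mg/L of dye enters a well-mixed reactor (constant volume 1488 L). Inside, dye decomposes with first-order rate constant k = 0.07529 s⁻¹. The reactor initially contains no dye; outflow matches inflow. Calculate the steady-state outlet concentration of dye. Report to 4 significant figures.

Species balance: V dC/dt = Q C_in − Q C − k V C.
At steady state: 0 = Q C_in − (Q + kV) C_ss, so C_ss = Q C_in/(Q + kV).
C_ss = 47.44·3.207/(47.44 + 0.07529·1488) = 152.140/159.472 = 0.954027 mg/L.

0.9540 mg/L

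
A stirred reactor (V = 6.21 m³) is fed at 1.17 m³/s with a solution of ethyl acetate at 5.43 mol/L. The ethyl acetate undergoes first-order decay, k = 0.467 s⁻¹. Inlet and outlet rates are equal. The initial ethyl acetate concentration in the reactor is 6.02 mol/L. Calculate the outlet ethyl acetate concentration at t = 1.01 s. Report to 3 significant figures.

V dC/dt = Q(C_in − C) − k V C.
dC/dt = (Q/V) C_in − (Q/V + k) C; effective rate a = Q/V + k = 0.18841 + 0.467 = 0.65541 s⁻¹.
C_ss = Q C_in/(Q + kV) = 1.5609 mol/L; C(t) = C_ss + (C₀ − C_ss) e^(−a t).
C(1.01) = 1.5609 + (4.4591)·e^(−0.65541·1.01) = 1.5609 + (4.4591)·0.51584 = 3.8611 mol/L.

3.86 mol/L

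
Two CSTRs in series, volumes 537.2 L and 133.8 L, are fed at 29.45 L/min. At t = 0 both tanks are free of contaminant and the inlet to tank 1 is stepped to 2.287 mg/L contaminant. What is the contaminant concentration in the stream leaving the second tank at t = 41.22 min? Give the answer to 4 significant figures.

Species balance on tank i: dCᵢ/dt = (Cᵢ₋₁ − Cᵢ)/τᵢ with τᵢ = Vᵢ/Q.
τ₁ = 537.2/29.45 = 18.2411 min; τ₂ = 133.8/29.45 = 4.54329 min.
Tank 1: C₁ = C_in(1 − e^(−t/τ₁)). Tank 2 (τ₁ ≠ τ₂): C₂ = C_in[1 − (τ₁ e^(−t/τ₁) − τ₂ e^(−t/τ₂))/(τ₁ − τ₂)].
At t = 41.22: e^(−t/τ₁) = 0.104378, e^(−t/τ₂) = 0.000114755.
C₂ = 2.287·[1 − (18.2411·0.104378 − 4.54329·0.000114755)/(13.6978)] = 2.287·0.861040 = 1.96920 mg/L.

1.969 mg/L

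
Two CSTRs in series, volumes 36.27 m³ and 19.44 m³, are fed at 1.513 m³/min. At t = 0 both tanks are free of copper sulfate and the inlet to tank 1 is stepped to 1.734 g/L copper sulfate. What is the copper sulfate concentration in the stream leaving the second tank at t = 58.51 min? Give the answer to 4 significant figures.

1.430 g/L

Time constants: τᵢ = Vᵢ/Q for each well-mixed tank.
τ₁ = 36.27/1.513 = 23.9722 min; τ₂ = 19.44/1.513 = 12.8486 min.
Solving the cascade with C₁(0)=C₂(0)=0 gives C₂(t) = C_in[1 − (τ₁ e^(−t/τ₁) − τ₂ e^(−t/τ₂))/(τ₁ − τ₂)].
At t = 58.51: e^(−t/τ₁) = 0.0870964, e^(−t/τ₂) = 0.0105273.
C₂ = 1.734·[1 − (23.9722·0.0870964 − 12.8486·0.0105273)/(11.1236)] = 1.734·0.824460 = 1.42961 g/L.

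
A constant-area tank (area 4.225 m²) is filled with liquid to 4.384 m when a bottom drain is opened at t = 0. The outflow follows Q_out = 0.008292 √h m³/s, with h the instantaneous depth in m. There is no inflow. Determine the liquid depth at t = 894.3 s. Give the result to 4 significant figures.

With no inflow, A dh/dt = −0.008292 √h.
This is separable: 2 d(√h)/dt = −0.008292/A, so √h = √h₀ − (0.008292/(2A)) t.
√h = √4.384 − 0.008292·894.3/(2·4.225) = 2.09380 − 0.877578 = 1.21622.
h = 1.21622² = 1.47920 m.

1.479 m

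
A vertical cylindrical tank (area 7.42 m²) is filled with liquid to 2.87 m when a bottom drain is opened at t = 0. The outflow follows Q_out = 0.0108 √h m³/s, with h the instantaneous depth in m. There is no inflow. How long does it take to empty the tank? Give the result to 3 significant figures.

2330 s

Accumulation of liquid (constant cross-section A): A dh/dt = −0.0108 √h.
Separate and integrate: 2(√h − √h₀) = −(0.0108/A) t.
Set h = 0: 2√h₀ = (0.0108/A) t_empty ⇒ t_empty = 2A√h₀/0.0108.
t_empty = 2·7.42·√2.87/0.0108 = 14.840·1.6941/0.0108 = 2327.8 s.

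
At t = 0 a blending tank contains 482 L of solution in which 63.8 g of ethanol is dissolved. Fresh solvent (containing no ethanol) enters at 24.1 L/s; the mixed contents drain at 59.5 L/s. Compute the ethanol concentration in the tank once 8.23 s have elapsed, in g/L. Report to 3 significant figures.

0.0704 g/L

Total volume: dV/dt = Q_in − Q_out = -35.400 L/s, so V(t) = 482 − 35.400 t and V(8.23) = 190.66 L.
No ethanol enters, so dm/dt = −Q_out · (m/V).
Separate: dm/m = −Q_out dt/V(t) ⇒ ln(m/m₀) = −(Q_out/(Q_in−Q_out)) ln(V/V₀).
m = m₀ (V₀/V)^(Q_out/(Q_in−Q_out)) = 63.8 × (482/190.66)^(-1.6808) = 13.422 g.
C = m/V = 13.422/190.66 = 0.070397 g/L.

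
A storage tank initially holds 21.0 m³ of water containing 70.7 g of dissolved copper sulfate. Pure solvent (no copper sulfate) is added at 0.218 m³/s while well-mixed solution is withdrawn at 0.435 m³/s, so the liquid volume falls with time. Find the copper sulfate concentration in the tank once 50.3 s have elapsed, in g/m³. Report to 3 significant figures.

1.61 g/m³

Let m(t) be the amount of copper sulfate. Volume: V(t) = V₀ + (Q_in − Q_out) t = 21.0 − 0.21700 t; V(50.3) = 10.085 m³.
No copper sulfate enters, so dm/dt = −Q_out · (m/V).
dm/m = −Q_out dt/(V₀ − 0.21700 t); integrating gives ln(m/m₀) = −(Q_out/(Q_in−Q_out)) ln(V/V₀).
m = m₀ (V₀/V)^(Q_out/(Q_in−Q_out)) = 70.7 × (21.0/10.085)^(-2.0046) = 16.250 g.
C = m/V = 16.250/10.085 = 1.6113 g/m³.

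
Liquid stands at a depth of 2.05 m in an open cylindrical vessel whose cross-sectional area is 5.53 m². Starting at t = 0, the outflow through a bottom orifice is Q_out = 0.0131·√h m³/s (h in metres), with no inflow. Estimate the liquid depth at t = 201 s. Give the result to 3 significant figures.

1.42 m

With no inflow, A dh/dt = −0.0131 √h.
This is separable: 2 d(√h)/dt = −0.0131/A, so √h = √h₀ − (0.0131/(2A)) t.
√h = √2.05 − 0.0131·201/(2·5.53) = 1.4318 − 0.23807 = 1.1937.
h = 1.1937² = 1.4249 m.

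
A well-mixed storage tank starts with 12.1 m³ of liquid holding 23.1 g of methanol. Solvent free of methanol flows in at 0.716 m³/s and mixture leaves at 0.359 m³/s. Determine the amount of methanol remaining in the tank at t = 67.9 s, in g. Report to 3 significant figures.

Total volume: dV/dt = Q_in − Q_out = 0.35700 m³/s, so V(t) = 12.1 + 0.35700 t and V(67.9) = 36.340 m³.
Species balance (pure solvent in): dm/dt = −Q_out · m/V(t).
dm/m = −Q_out dt/(V₀ + 0.35700 t); integrating gives ln(m/m₀) = −(Q_out/(Q_in−Q_out)) ln(V/V₀).
m = m₀ (V₀/V)^(Q_out/(Q_in−Q_out)) = 23.1 × (12.1/36.340)^(1.0056) = 7.6442 g.

7.64 g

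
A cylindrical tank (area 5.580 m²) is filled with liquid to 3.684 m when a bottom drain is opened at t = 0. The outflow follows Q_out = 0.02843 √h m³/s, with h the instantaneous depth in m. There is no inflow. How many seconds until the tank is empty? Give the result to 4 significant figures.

753.4 s

A dh/dt = −Q_out = −0.02843 √h.
Separate and integrate: 2(√h − √h₀) = −(0.02843/A) t.
Tank is empty when √h = 0: t_empty = 2A√h₀/0.02843.
t_empty = 2·5.580·√3.684/0.02843 = 11.1600·1.91937/0.02843 = 753.437 s.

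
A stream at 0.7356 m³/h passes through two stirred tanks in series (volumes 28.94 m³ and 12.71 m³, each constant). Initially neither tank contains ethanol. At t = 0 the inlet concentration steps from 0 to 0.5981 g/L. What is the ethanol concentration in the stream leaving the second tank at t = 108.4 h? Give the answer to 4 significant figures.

0.5312 g/L

Species balance on tank i: dCᵢ/dt = (Cᵢ₋₁ − Cᵢ)/τᵢ with τᵢ = Vᵢ/Q.
τ₁ = 28.94/0.7356 = 39.3420 h; τ₂ = 12.71/0.7356 = 17.2784 h.
Tank 1: C₁ = C_in(1 − e^(−t/τ₁)). Tank 2 (τ₁ ≠ τ₂): C₂ = C_in[1 − (τ₁ e^(−t/τ₁) − τ₂ e^(−t/τ₂))/(τ₁ − τ₂)].
At t = 108.4: e^(−t/τ₁) = 0.0635885, e^(−t/τ₂) = 0.00188519.
C₂ = 0.5981·[1 − (39.3420·0.0635885 − 17.2784·0.00188519)/(22.0636)] = 0.5981·0.888091 = 0.531167 g/L.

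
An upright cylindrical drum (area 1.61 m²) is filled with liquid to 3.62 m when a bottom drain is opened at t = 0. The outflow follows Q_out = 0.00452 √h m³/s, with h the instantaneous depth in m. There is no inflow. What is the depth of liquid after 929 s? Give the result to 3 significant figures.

0.358 m

A dh/dt = −Q_out = −0.00452 √h.
∫ h^(−1/2) dh = −(0.00452/A) ∫ dt, giving 2√h = 2√h₀ − (0.00452/A) t.
√h = √3.62 − 0.00452·929/(2·1.61) = 1.9026 − 1.3041 = 0.59857.
h = 0.59857² = 0.35828 m.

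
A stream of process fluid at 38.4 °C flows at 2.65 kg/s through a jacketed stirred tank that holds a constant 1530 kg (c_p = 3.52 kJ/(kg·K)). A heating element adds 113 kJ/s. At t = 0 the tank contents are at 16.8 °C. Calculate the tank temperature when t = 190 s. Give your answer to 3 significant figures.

First-law balance (no shaft work): M c_p dT/dt = ṁ c_p (T_in − T) + 113.
τ = M/ṁ = 577.36 s; T_ss = T_in + Q̇/(ṁ c_p) = 38.4 + 113/(2.65·3.52) = 50.514 °C.
Integrating: T(t) = T_ss + (T₀ − T_ss) e^(−t/τ).
T(190) = 50.514 + (-33.714)·e^(−190/577.36) = 50.514 + (-33.714)·0.71958 = 26.254 °C.

26.3 °C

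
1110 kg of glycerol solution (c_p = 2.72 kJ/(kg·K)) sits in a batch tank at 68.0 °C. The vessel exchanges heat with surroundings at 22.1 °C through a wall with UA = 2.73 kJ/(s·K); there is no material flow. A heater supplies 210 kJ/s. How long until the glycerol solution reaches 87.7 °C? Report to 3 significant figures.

Lumped-capacitance energy balance: M c_p dT/dt = UA(T_amb − T) + Q̇.
τ = M c_p/UA = 1105.9 s; T_ss = T_amb + Q̇/UA = 22.1 + 210/2.73 = 99.023 °C.
T(t) = T_ss + (T₀ − T_ss)e^(−t/τ); set T = 87.7:
t = −τ ln[(T − T_ss)/(T₀ − T_ss)] = −1105.9 · ln(0.36499) = 1114.7 s.

1110 s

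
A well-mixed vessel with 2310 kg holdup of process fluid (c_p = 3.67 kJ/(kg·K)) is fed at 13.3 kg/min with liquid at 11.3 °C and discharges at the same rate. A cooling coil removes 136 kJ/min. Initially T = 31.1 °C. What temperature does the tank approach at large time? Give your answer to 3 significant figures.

8.51 °C

M c_p dT/dt = ṁ c_p (T_in − T) − Q̇.
At steady state dT/dt = 0 ⇒ T_ss = T_in − Q̇/(ṁ c_p) = 11.3 − 136/(13.3·3.67) = 8.5137 °C.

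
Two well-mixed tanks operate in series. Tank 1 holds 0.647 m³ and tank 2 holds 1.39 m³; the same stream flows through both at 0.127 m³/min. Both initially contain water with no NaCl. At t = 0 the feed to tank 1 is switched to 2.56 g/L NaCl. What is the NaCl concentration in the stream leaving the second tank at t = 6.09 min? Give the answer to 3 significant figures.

0.489 g/L

Time constants: τᵢ = Vᵢ/Q for each well-mixed tank.
τ₁ = 0.647/0.127 = 5.0945 min; τ₂ = 1.39/0.127 = 10.945 min.
Solving the cascade with C₁(0)=C₂(0)=0 gives C₂(t) = C_in[1 − (τ₁ e^(−t/τ₁) − τ₂ e^(−t/τ₂))/(τ₁ − τ₂)].
At t = 6.09: e^(−t/τ₁) = 0.30258, e^(−t/τ₂) = 0.57326.
C₂ = 2.56·[1 − (5.0945·0.30258 − 10.945·0.57326)/(-5.8504)] = 2.56·0.19104 = 0.48907 g/L.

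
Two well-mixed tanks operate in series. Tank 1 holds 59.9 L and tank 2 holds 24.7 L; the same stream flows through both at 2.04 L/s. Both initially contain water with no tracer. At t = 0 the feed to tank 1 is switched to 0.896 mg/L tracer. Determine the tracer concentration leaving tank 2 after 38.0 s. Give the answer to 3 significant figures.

0.505 mg/L

Time constants: τᵢ = Vᵢ/Q for each well-mixed tank.
τ₁ = 59.9/2.04 = 29.363 s; τ₂ = 24.7/2.04 = 12.108 s.
Solving the cascade with C₁(0)=C₂(0)=0 gives C₂(t) = C_in[1 − (τ₁ e^(−t/τ₁) − τ₂ e^(−t/τ₂))/(τ₁ − τ₂)].
At t = 38.0: e^(−t/τ₁) = 0.27413, e^(−t/τ₂) = 0.043349.
C₂ = 0.896·[1 − (29.363·0.27413 − 12.108·0.043349)/(17.255)] = 0.896·0.56393 = 0.50528 mg/L.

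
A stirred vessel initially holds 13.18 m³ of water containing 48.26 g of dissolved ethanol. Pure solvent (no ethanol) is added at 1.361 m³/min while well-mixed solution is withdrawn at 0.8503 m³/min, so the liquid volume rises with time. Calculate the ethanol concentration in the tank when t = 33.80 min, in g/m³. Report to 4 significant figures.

Let m(t) be the amount of ethanol. Volume: V(t) = V₀ + (Q_in − Q_out) t = 13.18 + 0.510700 t; V(33.80) = 30.4417 m³.
Species balance (pure solvent in): dm/dt = −Q_out · m/V(t).
dm/m = −Q_out dt/(V₀ + 0.510700 t); integrating gives ln(m/m₀) = −(Q_out/(Q_in−Q_out)) ln(V/V₀).
m = m₀ (V₀/V)^(Q_out/(Q_in−Q_out)) = 48.26 × (13.18/30.4417)^(1.66497) = 11.9752 g.
C = m/V = 11.9752/30.4417 = 0.393382 g/m³.

0.3934 g/m³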